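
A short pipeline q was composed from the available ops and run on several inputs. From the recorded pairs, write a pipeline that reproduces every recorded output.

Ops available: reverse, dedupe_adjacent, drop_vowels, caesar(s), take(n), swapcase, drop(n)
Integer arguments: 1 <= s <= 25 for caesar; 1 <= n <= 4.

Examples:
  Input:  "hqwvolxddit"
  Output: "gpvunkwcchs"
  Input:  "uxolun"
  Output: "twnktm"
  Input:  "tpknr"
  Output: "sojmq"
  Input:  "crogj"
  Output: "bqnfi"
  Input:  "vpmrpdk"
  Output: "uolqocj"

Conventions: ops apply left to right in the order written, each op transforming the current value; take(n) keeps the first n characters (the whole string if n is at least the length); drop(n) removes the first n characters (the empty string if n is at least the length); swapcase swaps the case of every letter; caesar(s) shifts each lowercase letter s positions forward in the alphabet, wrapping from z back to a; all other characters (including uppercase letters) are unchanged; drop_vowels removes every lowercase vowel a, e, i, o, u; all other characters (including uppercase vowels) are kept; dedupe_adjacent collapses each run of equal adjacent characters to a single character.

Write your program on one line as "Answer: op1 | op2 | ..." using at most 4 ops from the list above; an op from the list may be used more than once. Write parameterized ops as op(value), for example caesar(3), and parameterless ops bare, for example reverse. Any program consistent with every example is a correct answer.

caesar(11) | caesar(9) | caesar(5)

Check, running the answer program on each example:
  "hqwvolxddit" -> "sbhgzwioote" -> "bkqpifrxxcn" -> "gpvunkwcchs"
  "uxolun" -> "fizwfy" -> "orifoh" -> "twnktm"
  "tpknr" -> "eavyc" -> "njehl" -> "sojmq"
  "crogj" -> "nczru" -> "wliad" -> "bqnfi"
  "vpmrpdk" -> "gaxcaov" -> "pjgljxe" -> "uolqocj"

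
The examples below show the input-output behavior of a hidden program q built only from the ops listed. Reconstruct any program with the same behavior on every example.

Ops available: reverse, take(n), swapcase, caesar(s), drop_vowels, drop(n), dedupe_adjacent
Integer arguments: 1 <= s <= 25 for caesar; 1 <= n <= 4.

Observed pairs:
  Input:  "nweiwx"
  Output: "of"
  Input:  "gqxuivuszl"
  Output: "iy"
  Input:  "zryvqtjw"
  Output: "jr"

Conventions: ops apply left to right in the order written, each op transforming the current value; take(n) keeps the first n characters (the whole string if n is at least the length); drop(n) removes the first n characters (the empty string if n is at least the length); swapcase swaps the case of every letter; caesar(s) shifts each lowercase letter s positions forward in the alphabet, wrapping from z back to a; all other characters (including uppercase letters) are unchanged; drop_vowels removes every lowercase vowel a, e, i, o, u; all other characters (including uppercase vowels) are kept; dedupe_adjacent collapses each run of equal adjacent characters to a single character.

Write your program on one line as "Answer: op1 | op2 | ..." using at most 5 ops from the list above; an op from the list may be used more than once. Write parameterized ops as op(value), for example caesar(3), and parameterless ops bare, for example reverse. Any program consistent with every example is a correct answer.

caesar(24) | take(2) | caesar(15) | reverse | caesar(5)

Check, running the answer program on each example:
  "nweiwx" -> "lucguv" -> "lu" -> "aj" -> "ja" -> "of"
  "gqxuivuszl" -> "eovsgtsqxj" -> "eo" -> "td" -> "dt" -> "iy"
  "zryvqtjw" -> "xpwtorhu" -> "xp" -> "me" -> "em" -> "jr"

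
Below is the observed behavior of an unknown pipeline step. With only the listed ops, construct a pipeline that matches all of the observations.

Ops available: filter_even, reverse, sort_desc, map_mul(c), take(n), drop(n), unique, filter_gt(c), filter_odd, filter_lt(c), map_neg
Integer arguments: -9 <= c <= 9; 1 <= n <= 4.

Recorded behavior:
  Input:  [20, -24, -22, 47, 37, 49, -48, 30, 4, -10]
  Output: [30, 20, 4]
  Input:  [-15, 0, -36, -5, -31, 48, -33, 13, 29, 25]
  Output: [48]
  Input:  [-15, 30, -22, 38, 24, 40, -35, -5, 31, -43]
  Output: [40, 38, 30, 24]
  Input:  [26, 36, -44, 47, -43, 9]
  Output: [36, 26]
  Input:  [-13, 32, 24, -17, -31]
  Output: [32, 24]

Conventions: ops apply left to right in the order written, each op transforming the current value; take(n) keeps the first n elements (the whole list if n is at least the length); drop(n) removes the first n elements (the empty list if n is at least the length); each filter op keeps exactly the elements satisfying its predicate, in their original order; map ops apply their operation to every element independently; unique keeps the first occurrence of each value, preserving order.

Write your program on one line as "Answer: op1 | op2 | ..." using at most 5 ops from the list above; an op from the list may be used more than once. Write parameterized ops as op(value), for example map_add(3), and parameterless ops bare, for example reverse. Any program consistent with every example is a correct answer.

reverse | filter_even | sort_desc | filter_gt(0)

Check, running the answer program on each example:
  [20, -24, -22, 47, 37, 49, -48, 30, 4, -10] -> [-10, 4, 30, -48, 49, 37, 47, -22, -24, 20] -> [-10, 4, 30, -48, -22, -24, 20] -> [30, 20, 4, -10, -22, -24, -48] -> [30, 20, 4]
  [-15, 0, -36, -5, -31, 48, -33, 13, 29, 25] -> [25, 29, 13, -33, 48, -31, -5, -36, 0, -15] -> [48, -36, 0] -> [48, 0, -36] -> [48]
  [-15, 30, -22, 38, 24, 40, -35, -5, 31, -43] -> [-43, 31, -5, -35, 40, 24, 38, -22, 30, -15] -> [40, 24, 38, -22, 30] -> [40, 38, 30, 24, -22] -> [40, 38, 30, 24]
  [26, 36, -44, 47, -43, 9] -> [9, -43, 47, -44, 36, 26] -> [-44, 36, 26] -> [36, 26, -44] -> [36, 26]
  [-13, 32, 24, -17, -31] -> [-31, -17, 24, 32, -13] -> [24, 32] -> [32, 24] -> [32, 24]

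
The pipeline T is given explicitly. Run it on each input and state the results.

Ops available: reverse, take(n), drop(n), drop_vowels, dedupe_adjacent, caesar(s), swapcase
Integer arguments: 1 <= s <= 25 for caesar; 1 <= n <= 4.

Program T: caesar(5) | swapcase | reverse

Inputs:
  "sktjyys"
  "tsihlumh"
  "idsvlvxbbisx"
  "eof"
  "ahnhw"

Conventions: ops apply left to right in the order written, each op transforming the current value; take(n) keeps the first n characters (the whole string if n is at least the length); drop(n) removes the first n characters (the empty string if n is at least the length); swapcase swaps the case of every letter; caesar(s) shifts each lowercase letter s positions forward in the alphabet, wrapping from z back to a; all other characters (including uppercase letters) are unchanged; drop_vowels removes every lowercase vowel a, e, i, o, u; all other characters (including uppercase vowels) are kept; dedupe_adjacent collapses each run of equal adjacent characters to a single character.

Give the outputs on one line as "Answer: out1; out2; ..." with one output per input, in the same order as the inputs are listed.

"XDDOYPX"; "MRZQMNXY"; "CXNGGCAQAXIN"; "KTJ"; "BMSMF"

Execution, op by op:
  "sktjyys" -> "xpyoddx" -> "XPYODDX" -> "XDDOYPX"
  "tsihlumh" -> "yxnmqzrm" -> "YXNMQZRM" -> "MRZQMNXY"
  "idsvlvxbbisx" -> "nixaqacggnxc" -> "NIXAQACGGNXC" -> "CXNGGCAQAXIN"
  "eof" -> "jtk" -> "JTK" -> "KTJ"
  "ahnhw" -> "fmsmb" -> "FMSMB" -> "BMSMF"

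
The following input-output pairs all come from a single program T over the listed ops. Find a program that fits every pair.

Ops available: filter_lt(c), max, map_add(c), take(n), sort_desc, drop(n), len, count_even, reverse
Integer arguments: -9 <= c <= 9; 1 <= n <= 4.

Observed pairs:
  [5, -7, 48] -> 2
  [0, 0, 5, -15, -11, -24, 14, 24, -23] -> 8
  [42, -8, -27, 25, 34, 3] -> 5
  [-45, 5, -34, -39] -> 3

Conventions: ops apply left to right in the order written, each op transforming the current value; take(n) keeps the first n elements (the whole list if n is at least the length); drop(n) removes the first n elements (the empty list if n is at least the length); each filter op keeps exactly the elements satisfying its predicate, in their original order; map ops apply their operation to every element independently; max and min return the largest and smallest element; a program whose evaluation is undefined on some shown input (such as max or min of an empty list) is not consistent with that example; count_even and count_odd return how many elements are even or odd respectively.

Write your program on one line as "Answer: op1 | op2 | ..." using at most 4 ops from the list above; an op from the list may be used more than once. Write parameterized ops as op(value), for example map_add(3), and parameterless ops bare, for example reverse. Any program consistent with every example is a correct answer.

reverse | drop(1) | len

Check, running the answer program on each example:
  [5, -7, 48] -> [48, -7, 5] -> [-7, 5] -> 2
  [0, 0, 5, -15, -11, -24, 14, 24, -23] -> [-23, 24, 14, -24, -11, -15, 5, 0, 0] -> [24, 14, -24, -11, -15, 5, 0, 0] -> 8
  [42, -8, -27, 25, 34, 3] -> [3, 34, 25, -27, -8, 42] -> [34, 25, -27, -8, 42] -> 5
  [-45, 5, -34, -39] -> [-39, -34, 5, -45] -> [-34, 5, -45] -> 3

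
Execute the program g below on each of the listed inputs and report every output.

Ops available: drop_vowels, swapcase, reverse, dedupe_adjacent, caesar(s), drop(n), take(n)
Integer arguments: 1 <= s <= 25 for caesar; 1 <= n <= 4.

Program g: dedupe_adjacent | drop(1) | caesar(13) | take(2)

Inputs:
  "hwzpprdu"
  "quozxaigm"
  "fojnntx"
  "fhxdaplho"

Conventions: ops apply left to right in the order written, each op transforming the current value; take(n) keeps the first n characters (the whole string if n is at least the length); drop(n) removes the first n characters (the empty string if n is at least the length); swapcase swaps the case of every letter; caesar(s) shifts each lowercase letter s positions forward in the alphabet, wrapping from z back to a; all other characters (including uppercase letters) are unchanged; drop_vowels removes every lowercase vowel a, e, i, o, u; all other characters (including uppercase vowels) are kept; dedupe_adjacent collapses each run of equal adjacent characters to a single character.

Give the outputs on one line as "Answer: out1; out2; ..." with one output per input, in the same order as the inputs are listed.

Execution, op by op:
  "hwzpprdu" -> "hwzprdu" -> "wzprdu" -> "jmceqh" -> "jm"
  "quozxaigm" -> "quozxaigm" -> "uozxaigm" -> "hbmknvtz" -> "hb"
  "fojnntx" -> "fojntx" -> "ojntx" -> "bwagk" -> "bw"
  "fhxdaplho" -> "fhxdaplho" -> "hxdaplho" -> "ukqncyub" -> "uk"

"jm"; "hb"; "bw"; "uk"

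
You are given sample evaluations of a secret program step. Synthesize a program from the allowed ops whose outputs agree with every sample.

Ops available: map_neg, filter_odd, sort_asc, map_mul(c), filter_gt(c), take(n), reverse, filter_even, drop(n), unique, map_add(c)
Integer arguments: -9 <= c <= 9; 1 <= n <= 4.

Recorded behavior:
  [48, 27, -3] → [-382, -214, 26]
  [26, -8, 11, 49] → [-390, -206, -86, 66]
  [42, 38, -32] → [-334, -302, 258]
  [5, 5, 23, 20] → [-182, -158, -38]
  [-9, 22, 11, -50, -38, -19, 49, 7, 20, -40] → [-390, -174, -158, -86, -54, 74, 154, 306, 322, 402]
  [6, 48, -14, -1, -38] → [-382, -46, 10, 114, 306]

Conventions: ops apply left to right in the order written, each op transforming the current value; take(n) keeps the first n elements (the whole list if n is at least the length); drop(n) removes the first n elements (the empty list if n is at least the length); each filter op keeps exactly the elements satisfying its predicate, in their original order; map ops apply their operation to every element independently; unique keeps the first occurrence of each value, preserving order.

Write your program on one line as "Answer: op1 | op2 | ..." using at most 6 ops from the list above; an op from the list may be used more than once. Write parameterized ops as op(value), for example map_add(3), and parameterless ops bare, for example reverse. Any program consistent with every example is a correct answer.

reverse | map_mul(-8) | unique | sort_asc | map_add(2)

Check, running the answer program on each example:
  [48, 27, -3] -> [-3, 27, 48] -> [24, -216, -384] -> [24, -216, -384] -> [-384, -216, 24] -> [-382, -214, 26]
  [26, -8, 11, 49] -> [49, 11, -8, 26] -> [-392, -88, 64, -208] -> [-392, -88, 64, -208] -> [-392, -208, -88, 64] -> [-390, -206, -86, 66]
  [42, 38, -32] -> [-32, 38, 42] -> [256, -304, -336] -> [256, -304, -336] -> [-336, -304, 256] -> [-334, -302, 258]
  [5, 5, 23, 20] -> [20, 23, 5, 5] -> [-160, -184, -40, -40] -> [-160, -184, -40] -> [-184, -160, -40] -> [-182, -158, -38]
  [-9, 22, 11, -50, -38, -19, 49, 7, 20, -40] -> [-40, 20, 7, 49, -19, -38, -50, 11, 22, -9] -> [320, -160, -56, -392, 152, 304, 400, -88, -176, 72] -> [320, -160, -56, -392, 152, 304, 400, -88, -176, 72] -> [-392, -176, -160, -88, -56, 72, 152, 304, 320, 400] -> [-390, -174, -158, -86, -54, 74, 154, 306, 322, 402]
  [6, 48, -14, -1, -38] -> [-38, -1, -14, 48, 6] -> [304, 8, 112, -384, -48] -> [304, 8, 112, -384, -48] -> [-384, -48, 8, 112, 304] -> [-382, -46, 10, 114, 306]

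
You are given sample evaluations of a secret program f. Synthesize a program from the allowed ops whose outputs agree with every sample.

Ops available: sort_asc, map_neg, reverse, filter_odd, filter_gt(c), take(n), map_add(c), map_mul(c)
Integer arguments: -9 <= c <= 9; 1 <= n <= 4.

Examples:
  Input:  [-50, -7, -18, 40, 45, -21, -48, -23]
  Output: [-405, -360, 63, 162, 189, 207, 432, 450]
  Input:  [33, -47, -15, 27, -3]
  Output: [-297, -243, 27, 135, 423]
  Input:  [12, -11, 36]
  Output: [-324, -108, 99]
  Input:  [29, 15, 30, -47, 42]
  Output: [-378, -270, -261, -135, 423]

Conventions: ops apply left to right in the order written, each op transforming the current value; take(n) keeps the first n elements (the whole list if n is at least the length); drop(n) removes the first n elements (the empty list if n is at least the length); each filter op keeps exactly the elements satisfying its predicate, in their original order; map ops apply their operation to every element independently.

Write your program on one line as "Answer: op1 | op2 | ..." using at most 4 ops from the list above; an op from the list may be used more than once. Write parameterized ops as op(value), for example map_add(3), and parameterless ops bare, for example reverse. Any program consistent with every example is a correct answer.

sort_asc | map_mul(-9) | sort_asc

Check, running the answer program on each example:
  [-50, -7, -18, 40, 45, -21, -48, -23] -> [-50, -48, -23, -21, -18, -7, 40, 45] -> [450, 432, 207, 189, 162, 63, -360, -405] -> [-405, -360, 63, 162, 189, 207, 432, 450]
  [33, -47, -15, 27, -3] -> [-47, -15, -3, 27, 33] -> [423, 135, 27, -243, -297] -> [-297, -243, 27, 135, 423]
  [12, -11, 36] -> [-11, 12, 36] -> [99, -108, -324] -> [-324, -108, 99]
  [29, 15, 30, -47, 42] -> [-47, 15, 29, 30, 42] -> [423, -135, -261, -270, -378] -> [-378, -270, -261, -135, 423]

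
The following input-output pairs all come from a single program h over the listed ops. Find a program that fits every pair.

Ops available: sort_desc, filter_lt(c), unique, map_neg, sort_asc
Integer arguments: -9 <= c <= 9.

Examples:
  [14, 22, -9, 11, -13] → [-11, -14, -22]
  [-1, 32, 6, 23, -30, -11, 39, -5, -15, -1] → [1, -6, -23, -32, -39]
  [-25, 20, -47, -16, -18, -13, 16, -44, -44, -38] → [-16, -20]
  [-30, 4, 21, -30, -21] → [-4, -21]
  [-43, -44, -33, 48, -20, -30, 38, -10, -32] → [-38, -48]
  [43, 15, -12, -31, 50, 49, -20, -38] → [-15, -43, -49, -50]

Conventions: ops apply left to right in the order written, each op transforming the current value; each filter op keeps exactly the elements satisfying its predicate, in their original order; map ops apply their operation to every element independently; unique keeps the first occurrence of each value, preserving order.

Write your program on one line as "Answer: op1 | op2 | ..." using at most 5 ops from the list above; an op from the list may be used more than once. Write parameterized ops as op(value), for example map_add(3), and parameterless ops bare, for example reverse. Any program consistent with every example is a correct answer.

unique | map_neg | filter_lt(5) | sort_asc | sort_desc

Check, running the answer program on each example:
  [14, 22, -9, 11, -13] -> [14, 22, -9, 11, -13] -> [-14, -22, 9, -11, 13] -> [-14, -22, -11] -> [-22, -14, -11] -> [-11, -14, -22]
  [-1, 32, 6, 23, -30, -11, 39, -5, -15, -1] -> [-1, 32, 6, 23, -30, -11, 39, -5, -15] -> [1, -32, -6, -23, 30, 11, -39, 5, 15] -> [1, -32, -6, -23, -39] -> [-39, -32, -23, -6, 1] -> [1, -6, -23, -32, -39]
  [-25, 20, -47, -16, -18, -13, 16, -44, -44, -38] -> [-25, 20, -47, -16, -18, -13, 16, -44, -38] -> [25, -20, 47, 16, 18, 13, -16, 44, 38] -> [-20, -16] -> [-20, -16] -> [-16, -20]
  [-30, 4, 21, -30, -21] -> [-30, 4, 21, -21] -> [30, -4, -21, 21] -> [-4, -21] -> [-21, -4] -> [-4, -21]
  [-43, -44, -33, 48, -20, -30, 38, -10, -32] -> [-43, -44, -33, 48, -20, -30, 38, -10, -32] -> [43, 44, 33, -48, 20, 30, -38, 10, 32] -> [-48, -38] -> [-48, -38] -> [-38, -48]
  [43, 15, -12, -31, 50, 49, -20, -38] -> [43, 15, -12, -31, 50, 49, -20, -38] -> [-43, -15, 12, 31, -50, -49, 20, 38] -> [-43, -15, -50, -49] -> [-50, -49, -43, -15] -> [-15, -43, -49, -50]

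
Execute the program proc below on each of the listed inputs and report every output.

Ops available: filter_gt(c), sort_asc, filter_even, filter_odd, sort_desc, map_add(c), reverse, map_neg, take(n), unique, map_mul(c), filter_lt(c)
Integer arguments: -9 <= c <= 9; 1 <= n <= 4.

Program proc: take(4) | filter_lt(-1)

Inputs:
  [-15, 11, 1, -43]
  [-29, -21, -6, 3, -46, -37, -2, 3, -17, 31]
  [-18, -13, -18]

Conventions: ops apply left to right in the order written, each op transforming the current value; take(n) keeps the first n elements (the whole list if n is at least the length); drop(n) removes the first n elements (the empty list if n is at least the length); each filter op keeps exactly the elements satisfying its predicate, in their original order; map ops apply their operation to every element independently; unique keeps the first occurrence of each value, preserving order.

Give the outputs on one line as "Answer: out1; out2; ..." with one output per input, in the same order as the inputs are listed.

[-15, -43]; [-29, -21, -6]; [-18, -13, -18]

Execution, op by op:
  [-15, 11, 1, -43] -> [-15, 11, 1, -43] -> [-15, -43]
  [-29, -21, -6, 3, -46, -37, -2, 3, -17, 31] -> [-29, -21, -6, 3] -> [-29, -21, -6]
  [-18, -13, -18] -> [-18, -13, -18] -> [-18, -13, -18]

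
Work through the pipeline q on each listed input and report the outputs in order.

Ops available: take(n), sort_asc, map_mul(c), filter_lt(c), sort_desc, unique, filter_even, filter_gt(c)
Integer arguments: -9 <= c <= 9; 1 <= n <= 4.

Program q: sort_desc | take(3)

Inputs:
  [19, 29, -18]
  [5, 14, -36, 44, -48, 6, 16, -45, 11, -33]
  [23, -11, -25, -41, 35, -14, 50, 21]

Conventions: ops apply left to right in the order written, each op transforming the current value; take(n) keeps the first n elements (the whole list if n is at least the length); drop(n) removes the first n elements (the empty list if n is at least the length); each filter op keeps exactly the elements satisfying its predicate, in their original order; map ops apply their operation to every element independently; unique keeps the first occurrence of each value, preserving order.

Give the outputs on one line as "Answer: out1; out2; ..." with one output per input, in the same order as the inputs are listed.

[29, 19, -18]; [44, 16, 14]; [50, 35, 23]

Execution, op by op:
  [19, 29, -18] -> [29, 19, -18] -> [29, 19, -18]
  [5, 14, -36, 44, -48, 6, 16, -45, 11, -33] -> [44, 16, 14, 11, 6, 5, -33, -36, -45, -48] -> [44, 16, 14]
  [23, -11, -25, -41, 35, -14, 50, 21] -> [50, 35, 23, 21, -11, -14, -25, -41] -> [50, 35, 23]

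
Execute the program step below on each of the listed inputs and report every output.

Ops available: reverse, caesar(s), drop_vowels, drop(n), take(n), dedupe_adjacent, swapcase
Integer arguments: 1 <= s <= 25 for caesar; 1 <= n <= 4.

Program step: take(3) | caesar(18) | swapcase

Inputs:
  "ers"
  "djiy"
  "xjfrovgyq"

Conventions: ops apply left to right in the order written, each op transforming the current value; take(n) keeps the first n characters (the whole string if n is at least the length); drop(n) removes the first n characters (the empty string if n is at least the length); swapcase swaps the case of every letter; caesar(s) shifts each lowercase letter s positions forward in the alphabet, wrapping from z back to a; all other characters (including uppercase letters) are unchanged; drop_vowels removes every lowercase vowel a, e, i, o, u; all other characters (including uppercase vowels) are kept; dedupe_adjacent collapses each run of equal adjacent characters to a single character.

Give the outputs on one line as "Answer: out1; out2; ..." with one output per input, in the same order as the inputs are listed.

"WJK"; "VBA"; "PBX"

Execution, op by op:
  "ers" -> "ers" -> "wjk" -> "WJK"
  "djiy" -> "dji" -> "vba" -> "VBA"
  "xjfrovgyq" -> "xjf" -> "pbx" -> "PBX"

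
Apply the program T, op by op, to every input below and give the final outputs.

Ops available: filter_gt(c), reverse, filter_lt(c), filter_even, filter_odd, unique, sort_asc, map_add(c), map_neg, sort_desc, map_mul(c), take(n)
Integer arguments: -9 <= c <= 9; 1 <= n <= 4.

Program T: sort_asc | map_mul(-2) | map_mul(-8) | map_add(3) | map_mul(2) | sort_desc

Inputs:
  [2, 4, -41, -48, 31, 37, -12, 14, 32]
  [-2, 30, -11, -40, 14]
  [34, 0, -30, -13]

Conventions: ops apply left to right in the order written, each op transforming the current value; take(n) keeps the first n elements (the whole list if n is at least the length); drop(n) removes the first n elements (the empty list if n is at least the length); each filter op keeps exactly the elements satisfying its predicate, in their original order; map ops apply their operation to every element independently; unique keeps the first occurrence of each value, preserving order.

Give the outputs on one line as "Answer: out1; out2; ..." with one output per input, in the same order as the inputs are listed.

[1190, 1030, 998, 454, 134, 70, -378, -1306, -1530]; [966, 454, -58, -346, -1274]; [1094, 6, -410, -954]

Execution, op by op:
  [2, 4, -41, -48, 31, 37, -12, 14, 32] -> [-48, -41, -12, 2, 4, 14, 31, 32, 37] -> [96, 82, 24, -4, -8, -28, -62, -64, -74] -> [-768, -656, -192, 32, 64, 224, 496, 512, 592] -> [-765, -653, -189, 35, 67, 227, 499, 515, 595] -> [-1530, -1306, -378, 70, 134, 454, 998, 1030, 1190] -> [1190, 1030, 998, 454, 134, 70, -378, -1306, -1530]
  [-2, 30, -11, -40, 14] -> [-40, -11, -2, 14, 30] -> [80, 22, 4, -28, -60] -> [-640, -176, -32, 224, 480] -> [-637, -173, -29, 227, 483] -> [-1274, -346, -58, 454, 966] -> [966, 454, -58, -346, -1274]
  [34, 0, -30, -13] -> [-30, -13, 0, 34] -> [60, 26, 0, -68] -> [-480, -208, 0, 544] -> [-477, -205, 3, 547] -> [-954, -410, 6, 1094] -> [1094, 6, -410, -954]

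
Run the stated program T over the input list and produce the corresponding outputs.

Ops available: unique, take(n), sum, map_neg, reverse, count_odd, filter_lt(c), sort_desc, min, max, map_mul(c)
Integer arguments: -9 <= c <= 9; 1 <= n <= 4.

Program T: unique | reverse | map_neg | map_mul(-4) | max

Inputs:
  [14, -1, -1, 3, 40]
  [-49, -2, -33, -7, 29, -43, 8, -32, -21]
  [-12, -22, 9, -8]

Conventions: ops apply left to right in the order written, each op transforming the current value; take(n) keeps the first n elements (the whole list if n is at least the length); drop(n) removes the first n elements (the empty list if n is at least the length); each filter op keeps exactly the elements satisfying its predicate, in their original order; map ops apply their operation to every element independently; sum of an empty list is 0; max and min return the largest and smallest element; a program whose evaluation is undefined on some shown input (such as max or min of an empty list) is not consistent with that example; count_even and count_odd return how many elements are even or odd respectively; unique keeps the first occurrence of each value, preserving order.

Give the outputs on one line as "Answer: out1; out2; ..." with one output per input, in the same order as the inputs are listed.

160; 116; 36

Execution, op by op:
  [14, -1, -1, 3, 40] -> [14, -1, 3, 40] -> [40, 3, -1, 14] -> [-40, -3, 1, -14] -> [160, 12, -4, 56] -> 160
  [-49, -2, -33, -7, 29, -43, 8, -32, -21] -> [-49, -2, -33, -7, 29, -43, 8, -32, -21] -> [-21, -32, 8, -43, 29, -7, -33, -2, -49] -> [21, 32, -8, 43, -29, 7, 33, 2, 49] -> [-84, -128, 32, -172, 116, -28, -132, -8, -196] -> 116
  [-12, -22, 9, -8] -> [-12, -22, 9, -8] -> [-8, 9, -22, -12] -> [8, -9, 22, 12] -> [-32, 36, -88, -48] -> 36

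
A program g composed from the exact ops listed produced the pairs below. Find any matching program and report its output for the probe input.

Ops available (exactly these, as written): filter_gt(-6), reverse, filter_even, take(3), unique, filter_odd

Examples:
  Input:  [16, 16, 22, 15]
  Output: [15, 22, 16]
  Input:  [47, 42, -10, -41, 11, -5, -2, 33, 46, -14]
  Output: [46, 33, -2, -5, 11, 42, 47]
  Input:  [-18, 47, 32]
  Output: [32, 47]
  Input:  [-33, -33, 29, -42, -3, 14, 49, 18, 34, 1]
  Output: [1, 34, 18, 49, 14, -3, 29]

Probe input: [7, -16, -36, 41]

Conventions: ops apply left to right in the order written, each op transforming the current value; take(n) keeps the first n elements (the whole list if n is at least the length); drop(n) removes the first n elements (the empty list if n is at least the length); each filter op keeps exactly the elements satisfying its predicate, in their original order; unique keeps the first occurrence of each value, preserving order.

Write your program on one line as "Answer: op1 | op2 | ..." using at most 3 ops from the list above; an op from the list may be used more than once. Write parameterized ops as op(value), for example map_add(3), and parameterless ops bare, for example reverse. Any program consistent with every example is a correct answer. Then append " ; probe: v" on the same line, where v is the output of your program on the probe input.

reverse | filter_gt(-6) | unique ; probe: [41, 7]

Check, running the answer program on each example:
  [16, 16, 22, 15] -> [15, 22, 16, 16] -> [15, 22, 16, 16] -> [15, 22, 16]
  [47, 42, -10, -41, 11, -5, -2, 33, 46, -14] -> [-14, 46, 33, -2, -5, 11, -41, -10, 42, 47] -> [46, 33, -2, -5, 11, 42, 47] -> [46, 33, -2, -5, 11, 42, 47]
  [-18, 47, 32] -> [32, 47, -18] -> [32, 47] -> [32, 47]
  [-33, -33, 29, -42, -3, 14, 49, 18, 34, 1] -> [1, 34, 18, 49, 14, -3, -42, 29, -33, -33] -> [1, 34, 18, 49, 14, -3, 29] -> [1, 34, 18, 49, 14, -3, 29]
  probe: [7, -16, -36, 41] -> [41, -36, -16, 7] -> [41, 7] -> [41, 7]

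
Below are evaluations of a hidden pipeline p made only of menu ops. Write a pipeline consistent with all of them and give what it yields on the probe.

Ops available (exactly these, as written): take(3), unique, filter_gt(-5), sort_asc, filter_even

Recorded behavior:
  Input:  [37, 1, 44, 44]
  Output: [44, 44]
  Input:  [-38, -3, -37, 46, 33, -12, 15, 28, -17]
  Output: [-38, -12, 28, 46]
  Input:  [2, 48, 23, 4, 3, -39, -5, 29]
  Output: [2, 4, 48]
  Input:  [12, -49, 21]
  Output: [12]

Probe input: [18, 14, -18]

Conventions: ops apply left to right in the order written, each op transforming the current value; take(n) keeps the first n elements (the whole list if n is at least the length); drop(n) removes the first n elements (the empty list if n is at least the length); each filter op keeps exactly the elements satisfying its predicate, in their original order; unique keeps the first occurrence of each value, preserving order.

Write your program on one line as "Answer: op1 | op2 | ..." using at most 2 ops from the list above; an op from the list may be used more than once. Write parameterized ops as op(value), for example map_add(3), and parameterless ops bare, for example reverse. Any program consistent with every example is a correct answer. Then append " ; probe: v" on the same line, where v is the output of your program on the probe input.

filter_even | sort_asc ; probe: [-18, 14, 18]

Check, running the answer program on each example:
  [37, 1, 44, 44] -> [44, 44] -> [44, 44]
  [-38, -3, -37, 46, 33, -12, 15, 28, -17] -> [-38, 46, -12, 28] -> [-38, -12, 28, 46]
  [2, 48, 23, 4, 3, -39, -5, 29] -> [2, 48, 4] -> [2, 4, 48]
  [12, -49, 21] -> [12] -> [12]
  probe: [18, 14, -18] -> [18, 14, -18] -> [-18, 14, 18]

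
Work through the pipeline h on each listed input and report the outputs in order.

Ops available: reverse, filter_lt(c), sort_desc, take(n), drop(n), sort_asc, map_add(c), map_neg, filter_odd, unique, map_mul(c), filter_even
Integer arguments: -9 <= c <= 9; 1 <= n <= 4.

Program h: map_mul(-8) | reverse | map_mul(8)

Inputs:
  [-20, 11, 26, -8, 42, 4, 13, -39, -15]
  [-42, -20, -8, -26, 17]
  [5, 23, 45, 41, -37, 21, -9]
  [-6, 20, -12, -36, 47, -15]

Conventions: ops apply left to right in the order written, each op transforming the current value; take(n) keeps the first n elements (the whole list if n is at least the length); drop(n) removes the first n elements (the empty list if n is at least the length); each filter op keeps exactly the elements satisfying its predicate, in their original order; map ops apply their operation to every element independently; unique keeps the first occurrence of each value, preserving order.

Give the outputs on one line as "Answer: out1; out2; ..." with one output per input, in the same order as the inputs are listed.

[960, 2496, -832, -256, -2688, 512, -1664, -704, 1280]; [-1088, 1664, 512, 1280, 2688]; [576, -1344, 2368, -2624, -2880, -1472, -320]; [960, -3008, 2304, 768, -1280, 384]

Execution, op by op:
  [-20, 11, 26, -8, 42, 4, 13, -39, -15] -> [160, -88, -208, 64, -336, -32, -104, 312, 120] -> [120, 312, -104, -32, -336, 64, -208, -88, 160] -> [960, 2496, -832, -256, -2688, 512, -1664, -704, 1280]
  [-42, -20, -8, -26, 17] -> [336, 160, 64, 208, -136] -> [-136, 208, 64, 160, 336] -> [-1088, 1664, 512, 1280, 2688]
  [5, 23, 45, 41, -37, 21, -9] -> [-40, -184, -360, -328, 296, -168, 72] -> [72, -168, 296, -328, -360, -184, -40] -> [576, -1344, 2368, -2624, -2880, -1472, -320]
  [-6, 20, -12, -36, 47, -15] -> [48, -160, 96, 288, -376, 120] -> [120, -376, 288, 96, -160, 48] -> [960, -3008, 2304, 768, -1280, 384]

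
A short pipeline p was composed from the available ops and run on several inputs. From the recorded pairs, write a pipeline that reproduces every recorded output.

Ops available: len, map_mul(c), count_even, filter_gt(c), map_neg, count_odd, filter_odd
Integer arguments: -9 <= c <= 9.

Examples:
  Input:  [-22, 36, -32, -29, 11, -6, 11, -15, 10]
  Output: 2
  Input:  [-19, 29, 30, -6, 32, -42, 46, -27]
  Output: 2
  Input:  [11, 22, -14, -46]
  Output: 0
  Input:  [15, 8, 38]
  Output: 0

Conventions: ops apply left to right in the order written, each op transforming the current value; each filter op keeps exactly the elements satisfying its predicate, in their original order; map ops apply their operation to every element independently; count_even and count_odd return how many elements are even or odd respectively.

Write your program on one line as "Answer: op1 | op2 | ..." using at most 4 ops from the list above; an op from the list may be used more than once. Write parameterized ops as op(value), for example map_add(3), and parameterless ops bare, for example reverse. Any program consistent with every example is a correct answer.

map_mul(5) | map_neg | filter_gt(-2) | count_odd

Check, running the answer program on each example:
  [-22, 36, -32, -29, 11, -6, 11, -15, 10] -> [-110, 180, -160, -145, 55, -30, 55, -75, 50] -> [110, -180, 160, 145, -55, 30, -55, 75, -50] -> [110, 160, 145, 30, 75] -> 2
  [-19, 29, 30, -6, 32, -42, 46, -27] -> [-95, 145, 150, -30, 160, -210, 230, -135] -> [95, -145, -150, 30, -160, 210, -230, 135] -> [95, 30, 210, 135] -> 2
  [11, 22, -14, -46] -> [55, 110, -70, -230] -> [-55, -110, 70, 230] -> [70, 230] -> 0
  [15, 8, 38] -> [75, 40, 190] -> [-75, -40, -190] -> [] -> 0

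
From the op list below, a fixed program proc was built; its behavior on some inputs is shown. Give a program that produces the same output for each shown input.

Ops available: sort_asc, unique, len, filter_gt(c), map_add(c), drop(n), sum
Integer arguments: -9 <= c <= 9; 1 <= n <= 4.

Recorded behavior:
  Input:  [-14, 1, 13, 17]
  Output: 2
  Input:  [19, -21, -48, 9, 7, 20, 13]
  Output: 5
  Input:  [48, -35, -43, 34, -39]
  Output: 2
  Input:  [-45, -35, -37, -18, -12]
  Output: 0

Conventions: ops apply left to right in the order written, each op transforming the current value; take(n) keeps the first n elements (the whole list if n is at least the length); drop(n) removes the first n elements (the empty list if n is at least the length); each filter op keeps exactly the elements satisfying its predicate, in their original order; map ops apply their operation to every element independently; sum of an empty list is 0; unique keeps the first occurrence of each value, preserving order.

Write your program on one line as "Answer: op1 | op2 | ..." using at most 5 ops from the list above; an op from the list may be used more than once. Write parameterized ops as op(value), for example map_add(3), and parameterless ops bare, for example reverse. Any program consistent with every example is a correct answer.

filter_gt(-9) | sort_asc | filter_gt(1) | len

Check, running the answer program on each example:
  [-14, 1, 13, 17] -> [1, 13, 17] -> [1, 13, 17] -> [13, 17] -> 2
  [19, -21, -48, 9, 7, 20, 13] -> [19, 9, 7, 20, 13] -> [7, 9, 13, 19, 20] -> [7, 9, 13, 19, 20] -> 5
  [48, -35, -43, 34, -39] -> [48, 34] -> [34, 48] -> [34, 48] -> 2
  [-45, -35, -37, -18, -12] -> [] -> [] -> [] -> 0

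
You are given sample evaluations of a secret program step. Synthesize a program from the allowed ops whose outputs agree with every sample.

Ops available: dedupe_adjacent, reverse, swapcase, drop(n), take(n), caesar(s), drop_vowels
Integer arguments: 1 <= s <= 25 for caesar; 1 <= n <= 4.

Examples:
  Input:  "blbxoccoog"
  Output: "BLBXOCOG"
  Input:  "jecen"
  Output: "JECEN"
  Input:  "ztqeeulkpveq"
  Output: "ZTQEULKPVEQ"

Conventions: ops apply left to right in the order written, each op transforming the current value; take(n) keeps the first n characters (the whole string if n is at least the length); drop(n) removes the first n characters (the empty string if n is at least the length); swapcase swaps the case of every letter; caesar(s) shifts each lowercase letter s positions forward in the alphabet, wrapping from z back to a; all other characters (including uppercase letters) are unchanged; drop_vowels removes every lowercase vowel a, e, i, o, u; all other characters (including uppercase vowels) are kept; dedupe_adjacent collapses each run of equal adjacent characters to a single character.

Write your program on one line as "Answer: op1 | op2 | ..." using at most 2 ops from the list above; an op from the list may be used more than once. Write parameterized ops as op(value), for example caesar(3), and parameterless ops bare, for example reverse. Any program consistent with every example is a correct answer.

swapcase | dedupe_adjacent

Check, running the answer program on each example:
  "blbxoccoog" -> "BLBXOCCOOG" -> "BLBXOCOG"
  "jecen" -> "JECEN" -> "JECEN"
  "ztqeeulkpveq" -> "ZTQEEULKPVEQ" -> "ZTQEULKPVEQ"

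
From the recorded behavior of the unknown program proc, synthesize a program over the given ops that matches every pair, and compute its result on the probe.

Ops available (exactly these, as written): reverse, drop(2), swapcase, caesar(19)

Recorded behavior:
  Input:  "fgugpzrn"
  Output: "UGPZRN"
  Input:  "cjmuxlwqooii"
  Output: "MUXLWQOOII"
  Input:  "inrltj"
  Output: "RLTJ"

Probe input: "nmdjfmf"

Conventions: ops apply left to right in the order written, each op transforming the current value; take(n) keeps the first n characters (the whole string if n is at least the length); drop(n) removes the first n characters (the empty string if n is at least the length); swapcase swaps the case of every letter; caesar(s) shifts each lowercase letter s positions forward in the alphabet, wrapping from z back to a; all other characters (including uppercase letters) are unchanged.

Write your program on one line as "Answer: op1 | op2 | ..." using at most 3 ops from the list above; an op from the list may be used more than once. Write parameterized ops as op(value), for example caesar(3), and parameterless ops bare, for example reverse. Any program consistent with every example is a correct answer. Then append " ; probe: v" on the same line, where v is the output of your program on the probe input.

swapcase | drop(2) ; probe: "DJFMF"

Check, running the answer program on each example:
  "fgugpzrn" -> "FGUGPZRN" -> "UGPZRN"
  "cjmuxlwqooii" -> "CJMUXLWQOOII" -> "MUXLWQOOII"
  "inrltj" -> "INRLTJ" -> "RLTJ"
  probe: "nmdjfmf" -> "NMDJFMF" -> "DJFMF"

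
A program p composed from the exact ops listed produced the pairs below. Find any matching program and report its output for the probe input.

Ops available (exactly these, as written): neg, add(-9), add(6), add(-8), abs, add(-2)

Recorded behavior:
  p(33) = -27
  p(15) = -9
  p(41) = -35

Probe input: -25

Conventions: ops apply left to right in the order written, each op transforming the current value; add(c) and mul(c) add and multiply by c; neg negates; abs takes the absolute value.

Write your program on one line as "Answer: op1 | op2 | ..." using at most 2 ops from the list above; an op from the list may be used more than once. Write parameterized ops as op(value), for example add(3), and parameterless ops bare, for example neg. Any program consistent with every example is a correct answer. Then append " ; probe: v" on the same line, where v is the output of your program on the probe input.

neg | add(6) ; probe: 31

Check, running the answer program on each example:
  33 -> -33 -> -27
  15 -> -15 -> -9
  41 -> -41 -> -35
  probe: -25 -> 25 -> 31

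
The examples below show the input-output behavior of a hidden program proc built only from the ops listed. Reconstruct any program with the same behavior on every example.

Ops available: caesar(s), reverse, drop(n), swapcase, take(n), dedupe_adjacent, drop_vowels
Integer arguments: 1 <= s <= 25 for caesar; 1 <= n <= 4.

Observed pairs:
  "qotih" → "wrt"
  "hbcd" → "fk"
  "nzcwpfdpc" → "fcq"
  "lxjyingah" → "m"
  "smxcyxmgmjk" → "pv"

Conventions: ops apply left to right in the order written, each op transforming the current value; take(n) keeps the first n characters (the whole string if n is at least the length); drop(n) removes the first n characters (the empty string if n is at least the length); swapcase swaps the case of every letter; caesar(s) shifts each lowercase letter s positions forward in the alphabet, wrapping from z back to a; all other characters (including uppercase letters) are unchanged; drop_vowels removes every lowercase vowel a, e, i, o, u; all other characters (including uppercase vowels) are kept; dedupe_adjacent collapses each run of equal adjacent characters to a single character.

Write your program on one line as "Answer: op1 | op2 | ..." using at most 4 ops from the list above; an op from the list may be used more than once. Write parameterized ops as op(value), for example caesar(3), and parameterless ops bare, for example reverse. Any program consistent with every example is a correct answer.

take(3) | reverse | caesar(3) | drop_vowels

Check, running the answer program on each example:
  "qotih" -> "qot" -> "toq" -> "wrt" -> "wrt"
  "hbcd" -> "hbc" -> "cbh" -> "fek" -> "fk"
  "nzcwpfdpc" -> "nzc" -> "czn" -> "fcq" -> "fcq"
  "lxjyingah" -> "lxj" -> "jxl" -> "mao" -> "m"
  "smxcyxmgmjk" -> "smx" -> "xms" -> "apv" -> "pv"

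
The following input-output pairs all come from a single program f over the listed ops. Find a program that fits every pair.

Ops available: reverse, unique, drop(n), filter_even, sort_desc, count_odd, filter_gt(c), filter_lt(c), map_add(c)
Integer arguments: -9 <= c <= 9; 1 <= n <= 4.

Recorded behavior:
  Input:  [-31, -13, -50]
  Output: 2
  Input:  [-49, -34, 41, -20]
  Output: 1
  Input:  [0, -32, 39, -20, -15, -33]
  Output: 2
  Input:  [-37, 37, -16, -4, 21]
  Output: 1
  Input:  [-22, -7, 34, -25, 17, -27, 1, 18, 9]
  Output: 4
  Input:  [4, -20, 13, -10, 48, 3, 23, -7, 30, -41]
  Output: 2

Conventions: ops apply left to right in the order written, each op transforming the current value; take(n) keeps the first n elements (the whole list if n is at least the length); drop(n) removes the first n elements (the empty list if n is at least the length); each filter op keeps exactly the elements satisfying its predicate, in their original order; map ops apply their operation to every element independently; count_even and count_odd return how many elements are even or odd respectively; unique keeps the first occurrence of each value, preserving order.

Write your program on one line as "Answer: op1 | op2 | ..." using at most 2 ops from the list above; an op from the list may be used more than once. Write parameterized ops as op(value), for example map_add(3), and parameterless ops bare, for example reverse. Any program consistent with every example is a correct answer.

filter_lt(2) | count_odd

Check, running the answer program on each example:
  [-31, -13, -50] -> [-31, -13, -50] -> 2
  [-49, -34, 41, -20] -> [-49, -34, -20] -> 1
  [0, -32, 39, -20, -15, -33] -> [0, -32, -20, -15, -33] -> 2
  [-37, 37, -16, -4, 21] -> [-37, -16, -4] -> 1
  [-22, -7, 34, -25, 17, -27, 1, 18, 9] -> [-22, -7, -25, -27, 1] -> 4
  [4, -20, 13, -10, 48, 3, 23, -7, 30, -41] -> [-20, -10, -7, -41] -> 2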